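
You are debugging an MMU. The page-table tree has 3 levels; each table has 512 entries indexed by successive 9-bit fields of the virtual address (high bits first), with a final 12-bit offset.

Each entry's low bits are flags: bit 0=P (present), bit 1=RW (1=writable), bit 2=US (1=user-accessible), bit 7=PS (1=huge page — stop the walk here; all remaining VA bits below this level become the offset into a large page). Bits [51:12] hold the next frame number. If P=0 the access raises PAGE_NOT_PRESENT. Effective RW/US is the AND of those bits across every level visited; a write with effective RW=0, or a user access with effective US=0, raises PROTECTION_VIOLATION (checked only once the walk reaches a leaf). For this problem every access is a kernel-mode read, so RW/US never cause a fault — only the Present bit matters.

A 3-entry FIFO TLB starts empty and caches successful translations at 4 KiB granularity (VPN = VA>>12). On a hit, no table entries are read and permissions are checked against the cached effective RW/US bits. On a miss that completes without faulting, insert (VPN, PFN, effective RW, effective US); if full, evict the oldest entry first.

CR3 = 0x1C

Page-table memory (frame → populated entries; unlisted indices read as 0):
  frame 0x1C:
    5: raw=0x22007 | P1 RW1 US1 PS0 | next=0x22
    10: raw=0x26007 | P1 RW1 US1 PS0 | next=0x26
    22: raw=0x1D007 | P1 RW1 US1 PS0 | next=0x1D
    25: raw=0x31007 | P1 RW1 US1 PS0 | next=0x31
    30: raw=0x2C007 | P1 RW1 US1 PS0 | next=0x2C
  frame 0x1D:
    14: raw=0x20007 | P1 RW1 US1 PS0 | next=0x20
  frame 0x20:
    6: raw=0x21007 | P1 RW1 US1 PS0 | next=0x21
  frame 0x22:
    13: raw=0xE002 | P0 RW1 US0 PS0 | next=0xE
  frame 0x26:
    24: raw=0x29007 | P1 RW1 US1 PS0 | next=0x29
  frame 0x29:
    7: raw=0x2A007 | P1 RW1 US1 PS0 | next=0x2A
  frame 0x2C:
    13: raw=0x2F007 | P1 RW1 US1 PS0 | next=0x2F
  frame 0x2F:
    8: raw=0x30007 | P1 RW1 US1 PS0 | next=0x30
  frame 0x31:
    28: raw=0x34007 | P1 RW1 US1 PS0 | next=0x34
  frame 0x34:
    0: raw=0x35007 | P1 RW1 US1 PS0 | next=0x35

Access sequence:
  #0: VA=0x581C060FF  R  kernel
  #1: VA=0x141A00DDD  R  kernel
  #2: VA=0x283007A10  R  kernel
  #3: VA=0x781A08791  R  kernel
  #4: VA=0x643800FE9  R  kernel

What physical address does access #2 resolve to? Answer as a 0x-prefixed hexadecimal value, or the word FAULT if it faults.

Walk each access:
#0 VA=0x581C060FF (r,kernel):
  L0: frame=0x1C idx=22 entry=0x1D007 [P=1 RW=1 US=1 PS=0]
  L1: frame=0x1D idx=14 entry=0x20007 [P=1 RW=1 US=1 PS=0]
  L2: frame=0x20 idx=6 entry=0x21007 [P=1 RW=1 US=1 PS=0]
  ⇒ phys 0x210FF  [3 reads]
#1 VA=0x141A00DDD (r,kernel):
  L0: frame=0x1C idx=5 entry=0x22007 [P=1 RW=1 US=1 PS=0]
  L1: frame=0x22 idx=13 entry=0xE002 [P=0 RW=1 US=0 PS=0]
  ✗ PAGE_NOT_PRESENT  [2 reads]
#2 VA=0x283007A10 (r,kernel):
  L0: frame=0x1C idx=10 entry=0x26007 [P=1 RW=1 US=1 PS=0]
  L1: frame=0x26 idx=24 entry=0x29007 [P=1 RW=1 US=1 PS=0]
  L2: frame=0x29 idx=7 entry=0x2A007 [P=1 RW=1 US=1 PS=0]
  ⇒ phys 0x2AA10  [3 reads]
#3 VA=0x781A08791 (r,kernel):
  L0: frame=0x1C idx=30 entry=0x2C007 [P=1 RW=1 US=1 PS=0]
  L1: frame=0x2C idx=13 entry=0x2F007 [P=1 RW=1 US=1 PS=0]
  L2: frame=0x2F idx=8 entry=0x30007 [P=1 RW=1 US=1 PS=0]
  ⇒ phys 0x30791  [3 reads]
#4 VA=0x643800FE9 (r,kernel):
  L0: frame=0x1C idx=25 entry=0x31007 [P=1 RW=1 US=1 PS=0]
  L1: frame=0x31 idx=28 entry=0x34007 [P=1 RW=1 US=1 PS=0]
  L2: frame=0x34 idx=0 entry=0x35007 [P=1 RW=1 US=1 PS=0]
  ⇒ phys 0x35FE9  [3 reads]

Access #2 PA: 0x2AA10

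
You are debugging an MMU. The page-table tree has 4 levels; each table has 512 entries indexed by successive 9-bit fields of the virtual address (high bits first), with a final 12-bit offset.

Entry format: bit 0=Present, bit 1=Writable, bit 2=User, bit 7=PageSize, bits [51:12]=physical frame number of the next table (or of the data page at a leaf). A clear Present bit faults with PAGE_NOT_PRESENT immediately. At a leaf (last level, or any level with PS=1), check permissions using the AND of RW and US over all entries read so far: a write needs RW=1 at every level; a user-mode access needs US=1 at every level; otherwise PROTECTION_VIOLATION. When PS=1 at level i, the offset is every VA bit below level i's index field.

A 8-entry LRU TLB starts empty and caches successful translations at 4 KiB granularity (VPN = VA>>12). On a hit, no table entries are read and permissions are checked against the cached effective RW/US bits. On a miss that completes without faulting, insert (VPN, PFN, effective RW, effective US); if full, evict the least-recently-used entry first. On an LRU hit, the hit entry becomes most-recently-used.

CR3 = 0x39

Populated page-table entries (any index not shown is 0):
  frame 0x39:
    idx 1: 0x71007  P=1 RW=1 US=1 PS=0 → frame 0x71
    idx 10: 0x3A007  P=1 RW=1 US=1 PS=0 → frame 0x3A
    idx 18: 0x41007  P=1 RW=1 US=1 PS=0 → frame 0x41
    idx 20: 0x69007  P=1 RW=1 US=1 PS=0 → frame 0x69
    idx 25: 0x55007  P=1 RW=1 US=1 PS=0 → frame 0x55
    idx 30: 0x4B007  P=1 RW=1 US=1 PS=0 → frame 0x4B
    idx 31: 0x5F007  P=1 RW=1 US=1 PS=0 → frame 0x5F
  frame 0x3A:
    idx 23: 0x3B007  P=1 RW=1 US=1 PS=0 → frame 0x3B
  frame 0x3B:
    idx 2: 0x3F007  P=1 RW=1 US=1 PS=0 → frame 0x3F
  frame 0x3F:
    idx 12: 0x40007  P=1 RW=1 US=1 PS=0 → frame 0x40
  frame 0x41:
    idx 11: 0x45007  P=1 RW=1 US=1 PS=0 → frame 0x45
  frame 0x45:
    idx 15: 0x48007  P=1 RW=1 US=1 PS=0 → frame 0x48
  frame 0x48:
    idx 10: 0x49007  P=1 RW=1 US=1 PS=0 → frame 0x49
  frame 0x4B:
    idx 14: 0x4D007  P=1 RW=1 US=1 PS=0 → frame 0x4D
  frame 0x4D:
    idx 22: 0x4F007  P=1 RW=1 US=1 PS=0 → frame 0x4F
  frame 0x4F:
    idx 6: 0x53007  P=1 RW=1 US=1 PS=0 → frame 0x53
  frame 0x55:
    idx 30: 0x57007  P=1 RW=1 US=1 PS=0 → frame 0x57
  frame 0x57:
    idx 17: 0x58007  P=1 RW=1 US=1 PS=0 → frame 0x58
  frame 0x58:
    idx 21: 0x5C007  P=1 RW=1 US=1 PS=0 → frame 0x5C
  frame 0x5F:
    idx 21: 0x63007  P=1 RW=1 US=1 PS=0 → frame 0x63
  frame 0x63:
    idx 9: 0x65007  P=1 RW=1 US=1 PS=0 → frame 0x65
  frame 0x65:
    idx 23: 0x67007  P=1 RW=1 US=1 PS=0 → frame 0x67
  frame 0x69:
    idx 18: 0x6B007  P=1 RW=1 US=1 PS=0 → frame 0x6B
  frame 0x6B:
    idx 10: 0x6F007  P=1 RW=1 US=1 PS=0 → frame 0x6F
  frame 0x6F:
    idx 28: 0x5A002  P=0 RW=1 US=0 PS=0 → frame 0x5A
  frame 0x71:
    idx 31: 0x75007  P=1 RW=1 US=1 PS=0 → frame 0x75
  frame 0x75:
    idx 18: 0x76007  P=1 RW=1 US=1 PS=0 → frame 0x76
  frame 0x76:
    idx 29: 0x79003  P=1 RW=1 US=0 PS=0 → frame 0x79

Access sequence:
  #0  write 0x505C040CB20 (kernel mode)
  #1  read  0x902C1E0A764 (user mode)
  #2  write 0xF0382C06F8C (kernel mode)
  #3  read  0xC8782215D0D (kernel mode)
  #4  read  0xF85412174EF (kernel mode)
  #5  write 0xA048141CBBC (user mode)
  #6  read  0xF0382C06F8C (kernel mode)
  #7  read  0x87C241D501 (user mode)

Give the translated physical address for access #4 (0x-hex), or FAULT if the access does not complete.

Trace:
#0 VA=0x505C040CB20 (w,kernel):
  [0] read 0x39 idx=10: raw=0x3A007 flags P=1 W=1 U=1 S=0
  [1] read 0x3A idx=23: raw=0x3B007 flags P=1 W=1 U=1 S=0
  [2] read 0x3B idx=2: raw=0x3F007 flags P=1 W=1 U=1 S=0
  [3] read 0x3F idx=12: raw=0x40007 flags P=1 W=1 U=1 S=0
  → PA=0x40B20  (4 entries read)
#1 VA=0x902C1E0A764 (r,user):
  [0] read 0x39 idx=18: raw=0x41007 flags P=1 W=1 U=1 S=0
  [1] read 0x41 idx=11: raw=0x45007 flags P=1 W=1 U=1 S=0
  [2] read 0x45 idx=15: raw=0x48007 flags P=1 W=1 U=1 S=0
  [3] read 0x48 idx=10: raw=0x49007 flags P=1 W=1 U=1 S=0
  → PA=0x49764  (4 entries read)
#2 VA=0xF0382C06F8C (w,kernel):
  [0] read 0x39 idx=30: raw=0x4B007 flags P=1 W=1 U=1 S=0
  [1] read 0x4B idx=14: raw=0x4D007 flags P=1 W=1 U=1 S=0
  [2] read 0x4D idx=22: raw=0x4F007 flags P=1 W=1 U=1 S=0
  [3] read 0x4F idx=6: raw=0x53007 flags P=1 W=1 U=1 S=0
  → PA=0x53F8C  (4 entries read)
#3 VA=0xC8782215D0D (r,kernel):
  [0] read 0x39 idx=25: raw=0x55007 flags P=1 W=1 U=1 S=0
  [1] read 0x55 idx=30: raw=0x57007 flags P=1 W=1 U=1 S=0
  [2] read 0x57 idx=17: raw=0x58007 flags P=1 W=1 U=1 S=0
  [3] read 0x58 idx=21: raw=0x5C007 flags P=1 W=1 U=1 S=0
  → PA=0x5CD0D  (4 entries read)
#4 VA=0xF85412174EF (r,kernel):
  [0] read 0x39 idx=31: raw=0x5F007 flags P=1 W=1 U=1 S=0
  [1] read 0x5F idx=21: raw=0x63007 flags P=1 W=1 U=1 S=0
  [2] read 0x63 idx=9: raw=0x65007 flags P=1 W=1 U=1 S=0
  [3] read 0x65 idx=23: raw=0x67007 flags P=1 W=1 U=1 S=0
  → PA=0x674EF  (4 entries read)
#5 VA=0xA048141CBBC (w,user):
  [0] read 0x39 idx=20: raw=0x69007 flags P=1 W=1 U=1 S=0
  [1] read 0x69 idx=18: raw=0x6B007 flags P=1 W=1 U=1 S=0
  [2] read 0x6B idx=10: raw=0x6F007 flags P=1 W=1 U=1 S=0
  [3] read 0x6F idx=28: raw=0x5A002 flags P=0 W=1 U=0 S=0
  ✗ PAGE_NOT_PRESENT  [4 reads]
#6 VA=0xF0382C06F8C (r,kernel):
  TLB hit vpn=0xF0382C06 → PA=0x53F8C
#7 VA=0x87C241D501 (r,user):
  [0] read 0x39 idx=1: raw=0x71007 flags P=1 W=1 U=1 S=0
  [1] read 0x71 idx=31: raw=0x75007 flags P=1 W=1 U=1 S=0
  [2] read 0x75 idx=18: raw=0x76007 flags P=1 W=1 U=1 S=0
  [3] read 0x76 idx=29: raw=0x79003 flags P=1 W=1 U=0 S=0
  ✗ PROTECTION_VIOLATION  [4 reads]

Access #4 PA: 0x674EF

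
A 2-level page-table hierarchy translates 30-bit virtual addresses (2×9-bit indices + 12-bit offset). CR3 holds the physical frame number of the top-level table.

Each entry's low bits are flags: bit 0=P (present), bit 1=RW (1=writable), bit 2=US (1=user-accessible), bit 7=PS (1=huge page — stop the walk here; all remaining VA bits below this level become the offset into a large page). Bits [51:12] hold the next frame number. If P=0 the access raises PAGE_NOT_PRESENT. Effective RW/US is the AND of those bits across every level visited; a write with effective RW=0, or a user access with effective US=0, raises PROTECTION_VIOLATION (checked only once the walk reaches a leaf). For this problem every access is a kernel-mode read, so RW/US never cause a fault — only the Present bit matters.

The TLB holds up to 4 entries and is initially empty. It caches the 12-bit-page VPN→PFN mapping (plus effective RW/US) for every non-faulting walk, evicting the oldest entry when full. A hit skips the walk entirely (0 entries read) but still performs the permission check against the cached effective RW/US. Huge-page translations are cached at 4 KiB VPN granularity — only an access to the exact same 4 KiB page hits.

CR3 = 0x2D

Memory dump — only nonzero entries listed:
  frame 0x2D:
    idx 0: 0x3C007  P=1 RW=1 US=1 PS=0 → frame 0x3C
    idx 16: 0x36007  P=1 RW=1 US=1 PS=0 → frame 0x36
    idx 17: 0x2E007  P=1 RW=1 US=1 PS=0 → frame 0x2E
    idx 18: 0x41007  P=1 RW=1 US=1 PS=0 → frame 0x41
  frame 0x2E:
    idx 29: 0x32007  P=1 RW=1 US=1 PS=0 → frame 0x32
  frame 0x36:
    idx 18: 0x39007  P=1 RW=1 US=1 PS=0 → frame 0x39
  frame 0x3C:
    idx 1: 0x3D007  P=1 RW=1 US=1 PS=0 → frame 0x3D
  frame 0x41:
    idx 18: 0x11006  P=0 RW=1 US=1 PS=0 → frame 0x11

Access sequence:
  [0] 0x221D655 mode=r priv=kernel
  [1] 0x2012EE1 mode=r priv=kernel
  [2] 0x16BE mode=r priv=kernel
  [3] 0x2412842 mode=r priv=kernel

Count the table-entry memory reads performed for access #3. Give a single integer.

Per-access translation:
#0 VA=0x221D655 (r,kernel):
  lvl0: tbl 0x2D, slot 17 ⇒ 0x2E007 (P1/RW1/US1/PS0)
  lvl1: tbl 0x2E, slot 29 ⇒ 0x32007 (P1/RW1/US1/PS0)
  → PA=0x32655  (2 entries read)
#1 VA=0x2012EE1 (r,kernel):
  lvl0: tbl 0x2D, slot 16 ⇒ 0x36007 (P1/RW1/US1/PS0)
  lvl1: tbl 0x36, slot 18 ⇒ 0x39007 (P1/RW1/US1/PS0)
  → PA=0x39EE1  (2 entries read)
#2 VA=0x16BE (r,kernel):
  lvl0: tbl 0x2D, slot 0 ⇒ 0x3C007 (P1/RW1/US1/PS0)
  lvl1: tbl 0x3C, slot 1 ⇒ 0x3D007 (P1/RW1/US1/PS0)
  → PA=0x3D6BE  (2 entries read)
#3 VA=0x2412842 (r,kernel):
  lvl0: tbl 0x2D, slot 18 ⇒ 0x41007 (P1/RW1/US1/PS0)
  lvl1: tbl 0x41, slot 18 ⇒ 0x11006 (P0/RW1/US1/PS0)
  ⇒ fault: PAGE_NOT_PRESENT  — 2 lookups

Entries read for #3: 2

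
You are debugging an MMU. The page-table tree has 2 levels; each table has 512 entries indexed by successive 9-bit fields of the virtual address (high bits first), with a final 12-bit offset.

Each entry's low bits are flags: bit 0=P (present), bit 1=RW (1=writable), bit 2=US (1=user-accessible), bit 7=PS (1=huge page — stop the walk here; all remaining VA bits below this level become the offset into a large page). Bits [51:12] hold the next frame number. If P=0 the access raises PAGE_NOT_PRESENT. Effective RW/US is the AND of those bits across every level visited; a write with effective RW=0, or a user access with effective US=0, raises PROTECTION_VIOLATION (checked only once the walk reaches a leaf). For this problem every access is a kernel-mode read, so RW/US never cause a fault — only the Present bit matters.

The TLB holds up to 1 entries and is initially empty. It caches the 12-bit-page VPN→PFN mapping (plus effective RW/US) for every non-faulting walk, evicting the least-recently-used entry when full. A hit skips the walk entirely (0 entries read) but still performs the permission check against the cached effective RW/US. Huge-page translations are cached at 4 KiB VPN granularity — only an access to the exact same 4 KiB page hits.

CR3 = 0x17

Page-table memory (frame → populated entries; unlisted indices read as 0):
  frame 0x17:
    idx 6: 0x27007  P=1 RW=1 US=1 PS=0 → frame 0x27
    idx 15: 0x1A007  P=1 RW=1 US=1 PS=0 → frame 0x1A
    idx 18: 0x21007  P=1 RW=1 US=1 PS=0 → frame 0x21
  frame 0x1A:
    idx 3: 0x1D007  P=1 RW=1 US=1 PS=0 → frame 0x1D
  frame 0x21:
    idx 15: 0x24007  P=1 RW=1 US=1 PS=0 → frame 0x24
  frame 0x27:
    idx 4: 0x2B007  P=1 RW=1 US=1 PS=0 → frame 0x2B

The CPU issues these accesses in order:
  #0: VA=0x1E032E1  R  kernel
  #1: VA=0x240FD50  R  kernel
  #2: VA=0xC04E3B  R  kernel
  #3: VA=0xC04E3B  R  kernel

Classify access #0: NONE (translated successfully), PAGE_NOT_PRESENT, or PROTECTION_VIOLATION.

Per-access translation:
#0 VA=0x1E032E1 (r,kernel):
  L0 @0x17[15] → 0x1A007  P=1,RW=1,US=1,PS=0
  L1 @0x1A[3] → 0x1D007  P=1,RW=1,US=1,PS=0
  ✓ 0x1D2E1  — 2 lookups
#1 VA=0x240FD50 (r,kernel):
  L0 @0x17[18] → 0x21007  P=1,RW=1,US=1,PS=0
  L1 @0x21[15] → 0x24007  P=1,RW=1,US=1,PS=0
  ✓ 0x24D50  — 2 lookups
#2 VA=0xC04E3B (r,kernel):
  L0 @0x17[6] → 0x27007  P=1,RW=1,US=1,PS=0
  L1 @0x27[4] → 0x2B007  P=1,RW=1,US=1,PS=0
  ✓ 0x2BE3B  — 2 lookups
#3 VA=0xC04E3B (r,kernel):
  TLB hit vpn=0xC04 → PA=0x2BE3B

Access #0 fault: NONE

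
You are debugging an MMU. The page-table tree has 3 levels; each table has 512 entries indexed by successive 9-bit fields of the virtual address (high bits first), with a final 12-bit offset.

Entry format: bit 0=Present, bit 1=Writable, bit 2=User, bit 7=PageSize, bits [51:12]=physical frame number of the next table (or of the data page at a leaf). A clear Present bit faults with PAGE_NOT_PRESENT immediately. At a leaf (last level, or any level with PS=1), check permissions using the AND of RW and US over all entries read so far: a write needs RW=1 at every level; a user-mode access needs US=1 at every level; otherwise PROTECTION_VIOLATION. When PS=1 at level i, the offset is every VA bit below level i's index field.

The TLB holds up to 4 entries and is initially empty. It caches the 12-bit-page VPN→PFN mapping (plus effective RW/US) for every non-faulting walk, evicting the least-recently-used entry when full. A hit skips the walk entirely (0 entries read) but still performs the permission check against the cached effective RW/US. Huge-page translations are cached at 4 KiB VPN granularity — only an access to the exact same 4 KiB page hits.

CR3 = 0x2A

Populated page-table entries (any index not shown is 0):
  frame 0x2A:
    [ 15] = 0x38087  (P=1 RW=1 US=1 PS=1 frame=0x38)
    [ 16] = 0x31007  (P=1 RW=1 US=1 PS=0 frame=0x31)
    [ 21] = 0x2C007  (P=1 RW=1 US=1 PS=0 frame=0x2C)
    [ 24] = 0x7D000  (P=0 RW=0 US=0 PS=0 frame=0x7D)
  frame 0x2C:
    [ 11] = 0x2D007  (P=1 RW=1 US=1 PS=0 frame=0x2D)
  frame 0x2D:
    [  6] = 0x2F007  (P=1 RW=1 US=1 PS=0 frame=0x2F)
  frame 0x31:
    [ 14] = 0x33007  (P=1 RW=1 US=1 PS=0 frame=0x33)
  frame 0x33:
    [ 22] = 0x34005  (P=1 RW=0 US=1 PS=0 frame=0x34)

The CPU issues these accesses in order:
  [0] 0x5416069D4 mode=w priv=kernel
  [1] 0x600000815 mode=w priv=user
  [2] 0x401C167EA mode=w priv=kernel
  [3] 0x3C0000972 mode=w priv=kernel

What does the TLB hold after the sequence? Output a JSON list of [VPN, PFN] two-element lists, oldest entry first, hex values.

Trace:
#0 VA=0x5416069D4 (w,kernel):
  lvl0: tbl 0x2A, slot 21 ⇒ 0x2C007 (P1/RW1/US1/PS0)
  lvl1: tbl 0x2C, slot 11 ⇒ 0x2D007 (P1/RW1/US1/PS0)
  lvl2: tbl 0x2D, slot 6 ⇒ 0x2F007 (P1/RW1/US1/PS0)
  ⇒ phys 0x2F9D4  [3 reads]
#1 VA=0x600000815 (w,user):
  lvl0: tbl 0x2A, slot 24 ⇒ 0x7D000 (P0/RW0/US0/PS0)
  ✗ PAGE_NOT_PRESENT  [1 reads]
#2 VA=0x401C167EA (w,kernel):
  lvl0: tbl 0x2A, slot 16 ⇒ 0x31007 (P1/RW1/US1/PS0)
  lvl1: tbl 0x31, slot 14 ⇒ 0x33007 (P1/RW1/US1/PS0)
  lvl2: tbl 0x33, slot 22 ⇒ 0x34005 (P1/RW0/US1/PS0)
  ✗ PROTECTION_VIOLATION  [3 reads]
#3 VA=0x3C0000972 (w,kernel):
  lvl0: tbl 0x2A, slot 15 ⇒ 0x38087 (P1/RW1/US1/PS1)
  ⇒ phys 0x38972 (huge @L0)  [1 reads]

TLB: [["0x541606", "0x2F"], ["0x3C0000", "0x38"]]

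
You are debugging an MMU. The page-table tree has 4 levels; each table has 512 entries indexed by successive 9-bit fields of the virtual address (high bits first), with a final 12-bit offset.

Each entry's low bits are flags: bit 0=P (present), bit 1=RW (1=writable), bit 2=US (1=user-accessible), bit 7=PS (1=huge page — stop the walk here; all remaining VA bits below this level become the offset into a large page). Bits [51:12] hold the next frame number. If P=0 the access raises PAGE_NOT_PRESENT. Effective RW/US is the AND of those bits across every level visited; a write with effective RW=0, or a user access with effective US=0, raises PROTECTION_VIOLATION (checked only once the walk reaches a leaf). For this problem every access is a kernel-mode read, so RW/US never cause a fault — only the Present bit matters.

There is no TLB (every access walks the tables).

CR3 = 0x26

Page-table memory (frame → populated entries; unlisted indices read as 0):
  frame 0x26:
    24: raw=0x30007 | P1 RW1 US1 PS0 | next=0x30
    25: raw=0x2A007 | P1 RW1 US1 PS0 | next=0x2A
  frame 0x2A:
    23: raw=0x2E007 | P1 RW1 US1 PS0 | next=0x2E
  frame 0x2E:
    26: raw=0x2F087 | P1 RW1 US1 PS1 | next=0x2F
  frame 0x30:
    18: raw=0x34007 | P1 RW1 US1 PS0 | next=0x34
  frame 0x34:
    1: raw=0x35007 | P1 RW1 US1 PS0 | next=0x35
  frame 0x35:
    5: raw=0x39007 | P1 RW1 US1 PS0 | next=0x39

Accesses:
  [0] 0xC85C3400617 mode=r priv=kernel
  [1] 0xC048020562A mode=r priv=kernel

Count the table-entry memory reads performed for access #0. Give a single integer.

Trace:
#0 VA=0xC85C3400617 (r,kernel):
  L0: frame=0x26 idx=25 entry=0x2A007 [P=1 RW=1 US=1 PS=0]
  L1: frame=0x2A idx=23 entry=0x2E007 [P=1 RW=1 US=1 PS=0]
  L2: frame=0x2E idx=26 entry=0x2F087 [P=1 RW=1 US=1 PS=1]
  → PA=0x2F617 (huge @L2)  (3 entries read)
#1 VA=0xC048020562A (r,kernel):
  L0: frame=0x26 idx=24 entry=0x30007 [P=1 RW=1 US=1 PS=0]
  L1: frame=0x30 idx=18 entry=0x34007 [P=1 RW=1 US=1 PS=0]
  L2: frame=0x34 idx=1 entry=0x35007 [P=1 RW=1 US=1 PS=0]
  L3: frame=0x35 idx=5 entry=0x39007 [P=1 RW=1 US=1 PS=0]
  → PA=0x3962A  (4 entries read)

Entries read for #0: 3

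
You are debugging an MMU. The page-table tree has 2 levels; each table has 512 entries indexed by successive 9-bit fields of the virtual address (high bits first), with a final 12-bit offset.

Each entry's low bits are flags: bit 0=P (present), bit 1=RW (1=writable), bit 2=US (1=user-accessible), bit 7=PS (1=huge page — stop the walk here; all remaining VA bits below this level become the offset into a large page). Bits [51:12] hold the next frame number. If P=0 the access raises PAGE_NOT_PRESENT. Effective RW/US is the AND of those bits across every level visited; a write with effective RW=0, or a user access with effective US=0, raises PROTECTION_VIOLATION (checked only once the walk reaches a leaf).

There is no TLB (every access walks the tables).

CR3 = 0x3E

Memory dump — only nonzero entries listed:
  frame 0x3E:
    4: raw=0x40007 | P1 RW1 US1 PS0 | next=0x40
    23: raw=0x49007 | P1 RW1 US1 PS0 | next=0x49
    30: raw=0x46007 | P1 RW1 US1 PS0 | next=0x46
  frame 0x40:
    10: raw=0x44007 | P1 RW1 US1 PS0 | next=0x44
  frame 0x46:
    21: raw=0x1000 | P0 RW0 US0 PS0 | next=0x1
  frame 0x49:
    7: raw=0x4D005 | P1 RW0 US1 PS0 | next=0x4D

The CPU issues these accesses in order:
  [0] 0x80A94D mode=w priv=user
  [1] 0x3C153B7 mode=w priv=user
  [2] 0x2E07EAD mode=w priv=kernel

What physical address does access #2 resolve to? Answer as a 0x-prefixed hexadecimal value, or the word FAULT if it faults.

Per-access translation:
#0 VA=0x80A94D (w,user):
  lvl0: tbl 0x3E, slot 4 ⇒ 0x40007 (P1/RW1/US1/PS0)
  lvl1: tbl 0x40, slot 10 ⇒ 0x44007 (P1/RW1/US1/PS0)
  ⇒ phys 0x4494D  [2 reads]
#1 VA=0x3C153B7 (w,user):
  lvl0: tbl 0x3E, slot 30 ⇒ 0x46007 (P1/RW1/US1/PS0)
  lvl1: tbl 0x46, slot 21 ⇒ 0x1000 (P0/RW0/US0/PS0)
  → PAGE_NOT_PRESENT  (2 entries read)
#2 VA=0x2E07EAD (w,kernel):
  lvl0: tbl 0x3E, slot 23 ⇒ 0x49007 (P1/RW1/US1/PS0)
  lvl1: tbl 0x49, slot 7 ⇒ 0x4D005 (P1/RW0/US1/PS0)
  → PROTECTION_VIOLATION  (2 entries read)

Access #2 PA: FAULT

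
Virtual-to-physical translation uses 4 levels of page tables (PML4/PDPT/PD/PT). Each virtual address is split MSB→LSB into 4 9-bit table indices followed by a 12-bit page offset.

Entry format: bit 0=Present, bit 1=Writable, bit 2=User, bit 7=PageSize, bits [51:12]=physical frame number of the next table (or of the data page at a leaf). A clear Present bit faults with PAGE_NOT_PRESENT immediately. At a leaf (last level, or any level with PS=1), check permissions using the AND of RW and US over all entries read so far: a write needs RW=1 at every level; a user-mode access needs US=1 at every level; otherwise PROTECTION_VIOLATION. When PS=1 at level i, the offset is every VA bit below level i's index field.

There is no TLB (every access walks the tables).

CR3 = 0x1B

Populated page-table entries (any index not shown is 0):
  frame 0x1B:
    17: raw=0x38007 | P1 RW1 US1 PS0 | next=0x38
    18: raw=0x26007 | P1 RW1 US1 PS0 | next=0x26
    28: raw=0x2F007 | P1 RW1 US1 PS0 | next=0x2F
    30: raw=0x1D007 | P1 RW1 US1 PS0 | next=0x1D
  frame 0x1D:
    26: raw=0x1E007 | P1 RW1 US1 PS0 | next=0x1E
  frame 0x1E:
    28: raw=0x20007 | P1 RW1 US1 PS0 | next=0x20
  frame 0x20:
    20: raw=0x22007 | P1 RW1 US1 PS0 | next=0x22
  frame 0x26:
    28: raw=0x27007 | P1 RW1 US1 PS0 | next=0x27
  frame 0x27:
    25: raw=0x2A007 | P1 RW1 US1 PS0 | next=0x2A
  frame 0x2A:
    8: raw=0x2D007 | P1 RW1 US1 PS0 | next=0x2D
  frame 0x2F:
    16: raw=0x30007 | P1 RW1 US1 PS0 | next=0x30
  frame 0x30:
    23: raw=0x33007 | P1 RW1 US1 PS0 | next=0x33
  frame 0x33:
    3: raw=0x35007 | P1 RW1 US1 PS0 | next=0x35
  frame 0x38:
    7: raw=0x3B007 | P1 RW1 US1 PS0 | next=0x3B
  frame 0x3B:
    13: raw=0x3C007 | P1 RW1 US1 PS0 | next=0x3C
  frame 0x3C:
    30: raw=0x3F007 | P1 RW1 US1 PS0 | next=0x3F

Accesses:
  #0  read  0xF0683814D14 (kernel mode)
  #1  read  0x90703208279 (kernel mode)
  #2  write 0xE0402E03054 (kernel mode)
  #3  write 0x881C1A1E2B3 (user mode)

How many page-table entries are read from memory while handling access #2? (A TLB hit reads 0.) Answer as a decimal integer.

Trace:
#0 VA=0xF0683814D14 (r,kernel):
  lvl0: tbl 0x1B, slot 30 ⇒ 0x1D007 (P1/RW1/US1/PS0)
  lvl1: tbl 0x1D, slot 26 ⇒ 0x1E007 (P1/RW1/US1/PS0)
  lvl2: tbl 0x1E, slot 28 ⇒ 0x20007 (P1/RW1/US1/PS0)
  lvl3: tbl 0x20, slot 20 ⇒ 0x22007 (P1/RW1/US1/PS0)
  → PA=0x22D14  (4 entries read)
#1 VA=0x90703208279 (r,kernel):
  lvl0: tbl 0x1B, slot 18 ⇒ 0x26007 (P1/RW1/US1/PS0)
  lvl1: tbl 0x26, slot 28 ⇒ 0x27007 (P1/RW1/US1/PS0)
  lvl2: tbl 0x27, slot 25 ⇒ 0x2A007 (P1/RW1/US1/PS0)
  lvl3: tbl 0x2A, slot 8 ⇒ 0x2D007 (P1/RW1/US1/PS0)
  → PA=0x2D279  (4 entries read)
#2 VA=0xE0402E03054 (w,kernel):
  lvl0: tbl 0x1B, slot 28 ⇒ 0x2F007 (P1/RW1/US1/PS0)
  lvl1: tbl 0x2F, slot 16 ⇒ 0x30007 (P1/RW1/US1/PS0)
  lvl2: tbl 0x30, slot 23 ⇒ 0x33007 (P1/RW1/US1/PS0)
  lvl3: tbl 0x33, slot 3 ⇒ 0x35007 (P1/RW1/US1/PS0)
  → PA=0x35054  (4 entries read)
#3 VA=0x881C1A1E2B3 (w,user):
  lvl0: tbl 0x1B, slot 17 ⇒ 0x38007 (P1/RW1/US1/PS0)
  lvl1: tbl 0x38, slot 7 ⇒ 0x3B007 (P1/RW1/US1/PS0)
  lvl2: tbl 0x3B, slot 13 ⇒ 0x3C007 (P1/RW1/US1/PS0)
  lvl3: tbl 0x3C, slot 30 ⇒ 0x3F007 (P1/RW1/US1/PS0)
  → PA=0x3F2B3  (4 entries read)

Entries read for #2: 4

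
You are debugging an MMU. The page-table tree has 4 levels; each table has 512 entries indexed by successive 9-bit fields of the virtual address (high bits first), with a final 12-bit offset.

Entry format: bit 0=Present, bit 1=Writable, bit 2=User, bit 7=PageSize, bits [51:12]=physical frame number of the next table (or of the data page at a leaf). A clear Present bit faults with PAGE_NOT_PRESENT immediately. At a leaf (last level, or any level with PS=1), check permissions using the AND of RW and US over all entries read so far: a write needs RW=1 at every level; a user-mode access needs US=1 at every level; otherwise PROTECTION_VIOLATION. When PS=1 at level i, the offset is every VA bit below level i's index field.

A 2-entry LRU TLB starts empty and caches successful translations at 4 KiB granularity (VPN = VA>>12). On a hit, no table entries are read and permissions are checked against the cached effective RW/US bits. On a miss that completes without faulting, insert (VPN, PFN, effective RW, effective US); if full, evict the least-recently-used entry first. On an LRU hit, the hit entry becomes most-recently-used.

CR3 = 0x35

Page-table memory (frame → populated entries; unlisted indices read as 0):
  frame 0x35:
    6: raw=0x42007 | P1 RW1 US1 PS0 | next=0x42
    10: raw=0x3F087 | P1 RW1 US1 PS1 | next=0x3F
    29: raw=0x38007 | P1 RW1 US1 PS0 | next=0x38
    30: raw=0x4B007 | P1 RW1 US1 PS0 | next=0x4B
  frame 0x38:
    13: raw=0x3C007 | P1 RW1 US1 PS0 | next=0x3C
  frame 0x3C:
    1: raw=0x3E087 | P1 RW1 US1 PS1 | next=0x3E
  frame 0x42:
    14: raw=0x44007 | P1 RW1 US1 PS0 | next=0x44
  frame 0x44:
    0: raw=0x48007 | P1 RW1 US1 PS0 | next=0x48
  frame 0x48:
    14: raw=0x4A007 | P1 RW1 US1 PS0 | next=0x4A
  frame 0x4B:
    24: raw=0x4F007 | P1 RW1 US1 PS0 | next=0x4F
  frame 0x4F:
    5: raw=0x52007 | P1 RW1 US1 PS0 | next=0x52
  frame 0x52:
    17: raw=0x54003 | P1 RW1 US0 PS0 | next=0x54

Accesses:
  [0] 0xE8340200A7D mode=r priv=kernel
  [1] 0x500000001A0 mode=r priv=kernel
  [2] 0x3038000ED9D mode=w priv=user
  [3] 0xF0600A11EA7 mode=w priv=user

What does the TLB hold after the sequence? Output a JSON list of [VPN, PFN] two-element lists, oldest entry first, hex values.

Per-access translation:
#0 VA=0xE8340200A7D (r,kernel):
  [0] read 0x35 idx=29: raw=0x38007 flags P=1 W=1 U=1 S=0
  [1] read 0x38 idx=13: raw=0x3C007 flags P=1 W=1 U=1 S=0
  [2] read 0x3C idx=1: raw=0x3E087 flags P=1 W=1 U=1 S=1
  → PA=0x3EA7D (huge @L2)  (3 entries read)
#1 VA=0x500000001A0 (r,kernel):
  [0] read 0x35 idx=10: raw=0x3F087 flags P=1 W=1 U=1 S=1
  → PA=0x3F1A0 (huge @L0)  (1 entries read)
#2 VA=0x3038000ED9D (w,user):
  [0] read 0x35 idx=6: raw=0x42007 flags P=1 W=1 U=1 S=0
  [1] read 0x42 idx=14: raw=0x44007 flags P=1 W=1 U=1 S=0
  [2] read 0x44 idx=0: raw=0x48007 flags P=1 W=1 U=1 S=0
  [3] read 0x48 idx=14: raw=0x4A007 flags P=1 W=1 U=1 S=0
  → PA=0x4AD9D  (4 entries read)
#3 VA=0xF0600A11EA7 (w,user):
  [0] read 0x35 idx=30: raw=0x4B007 flags P=1 W=1 U=1 S=0
  [1] read 0x4B idx=24: raw=0x4F007 flags P=1 W=1 U=1 S=0
  [2] read 0x4F idx=5: raw=0x52007 flags P=1 W=1 U=1 S=0
  [3] read 0x52 idx=17: raw=0x54003 flags P=1 W=1 U=0 S=0
  → PROTECTION_VIOLATION  (4 entries read)

TLB: [["0x50000000", "0x3F"], ["0x3038000E", "0x4A"]]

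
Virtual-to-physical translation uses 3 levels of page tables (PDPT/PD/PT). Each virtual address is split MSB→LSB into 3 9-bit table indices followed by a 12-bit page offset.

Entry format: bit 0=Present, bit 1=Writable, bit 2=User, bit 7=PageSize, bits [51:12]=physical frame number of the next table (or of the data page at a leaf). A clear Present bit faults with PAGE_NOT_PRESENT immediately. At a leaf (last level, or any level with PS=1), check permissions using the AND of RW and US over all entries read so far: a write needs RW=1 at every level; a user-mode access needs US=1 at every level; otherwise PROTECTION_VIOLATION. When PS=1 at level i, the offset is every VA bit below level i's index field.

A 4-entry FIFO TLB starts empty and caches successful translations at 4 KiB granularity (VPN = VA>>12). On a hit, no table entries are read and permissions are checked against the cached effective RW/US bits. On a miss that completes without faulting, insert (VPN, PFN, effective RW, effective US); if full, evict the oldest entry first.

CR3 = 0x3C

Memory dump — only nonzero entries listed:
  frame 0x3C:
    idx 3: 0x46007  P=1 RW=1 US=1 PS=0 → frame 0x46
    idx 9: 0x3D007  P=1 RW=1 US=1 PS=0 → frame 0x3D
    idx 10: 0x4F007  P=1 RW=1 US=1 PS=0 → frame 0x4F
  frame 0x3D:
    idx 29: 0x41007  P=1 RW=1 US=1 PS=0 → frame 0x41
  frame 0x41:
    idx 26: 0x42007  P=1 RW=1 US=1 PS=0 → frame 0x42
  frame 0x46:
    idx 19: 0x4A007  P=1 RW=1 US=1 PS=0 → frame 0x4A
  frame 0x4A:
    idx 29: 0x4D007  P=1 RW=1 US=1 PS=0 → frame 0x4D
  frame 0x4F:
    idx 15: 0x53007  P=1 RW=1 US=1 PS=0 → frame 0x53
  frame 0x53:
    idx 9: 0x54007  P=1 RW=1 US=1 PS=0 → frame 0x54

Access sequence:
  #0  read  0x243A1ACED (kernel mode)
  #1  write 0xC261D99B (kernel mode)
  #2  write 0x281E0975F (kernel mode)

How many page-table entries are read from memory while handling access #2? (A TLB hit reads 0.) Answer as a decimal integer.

Walk each access:
#0 VA=0x243A1ACED (r,kernel):
  [0] read 0x3C idx=9: raw=0x3D007 flags P=1 W=1 U=1 S=0
  [1] read 0x3D idx=29: raw=0x41007 flags P=1 W=1 U=1 S=0
  [2] read 0x41 idx=26: raw=0x42007 flags P=1 W=1 U=1 S=0
  ⇒ phys 0x42CED  [3 reads]
#1 VA=0xC261D99B (w,kernel):
  [0] read 0x3C idx=3: raw=0x46007 flags P=1 W=1 U=1 S=0
  [1] read 0x46 idx=19: raw=0x4A007 flags P=1 W=1 U=1 S=0
  [2] read 0x4A idx=29: raw=0x4D007 flags P=1 W=1 U=1 S=0
  ⇒ phys 0x4D99B  [3 reads]
#2 VA=0x281E0975F (w,kernel):
  [0] read 0x3C idx=10: raw=0x4F007 flags P=1 W=1 U=1 S=0
  [1] read 0x4F idx=15: raw=0x53007 flags P=1 W=1 U=1 S=0
  [2] read 0x53 idx=9: raw=0x54007 flags P=1 W=1 U=1 S=0
  ⇒ phys 0x5475F  [3 reads]

Entries read for #2: 3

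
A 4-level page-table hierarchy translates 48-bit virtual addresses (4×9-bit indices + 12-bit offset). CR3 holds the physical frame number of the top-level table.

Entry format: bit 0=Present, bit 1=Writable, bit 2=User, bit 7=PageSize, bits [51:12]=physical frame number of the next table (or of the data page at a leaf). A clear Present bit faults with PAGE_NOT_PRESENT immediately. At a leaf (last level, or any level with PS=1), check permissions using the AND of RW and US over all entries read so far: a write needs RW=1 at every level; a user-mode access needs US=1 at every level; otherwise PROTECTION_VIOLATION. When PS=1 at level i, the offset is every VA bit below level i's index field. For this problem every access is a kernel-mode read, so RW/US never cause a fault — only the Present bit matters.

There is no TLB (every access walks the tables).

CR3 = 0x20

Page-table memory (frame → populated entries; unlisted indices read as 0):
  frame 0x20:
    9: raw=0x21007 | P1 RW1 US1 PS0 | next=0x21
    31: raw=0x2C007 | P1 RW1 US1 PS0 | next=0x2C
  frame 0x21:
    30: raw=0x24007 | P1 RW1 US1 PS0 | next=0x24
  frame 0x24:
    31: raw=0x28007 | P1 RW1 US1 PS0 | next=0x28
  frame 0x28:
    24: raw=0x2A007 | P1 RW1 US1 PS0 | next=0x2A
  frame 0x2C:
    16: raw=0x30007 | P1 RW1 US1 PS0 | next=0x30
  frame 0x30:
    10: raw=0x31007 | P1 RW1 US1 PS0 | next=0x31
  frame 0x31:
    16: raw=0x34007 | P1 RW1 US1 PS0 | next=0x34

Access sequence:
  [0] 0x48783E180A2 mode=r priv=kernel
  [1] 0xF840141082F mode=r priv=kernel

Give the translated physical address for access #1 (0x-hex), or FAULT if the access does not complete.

Per-access translation:
#0 VA=0x48783E180A2 (r,kernel):
  L0 @0x20[9] → 0x21007  P=1,RW=1,US=1,PS=0
  L1 @0x21[30] → 0x24007  P=1,RW=1,US=1,PS=0
  L2 @0x24[31] → 0x28007  P=1,RW=1,US=1,PS=0
  L3 @0x28[24] → 0x2A007  P=1,RW=1,US=1,PS=0
  → PA=0x2A0A2  (4 entries read)
#1 VA=0xF840141082F (r,kernel):
  L0 @0x20[31] → 0x2C007  P=1,RW=1,US=1,PS=0
  L1 @0x2C[16] → 0x30007  P=1,RW=1,US=1,PS=0
  L2 @0x30[10] → 0x31007  P=1,RW=1,US=1,PS=0
  L3 @0x31[16] → 0x34007  P=1,RW=1,US=1,PS=0
  → PA=0x3482F  (4 entries read)

Access #1 PA: 0x3482F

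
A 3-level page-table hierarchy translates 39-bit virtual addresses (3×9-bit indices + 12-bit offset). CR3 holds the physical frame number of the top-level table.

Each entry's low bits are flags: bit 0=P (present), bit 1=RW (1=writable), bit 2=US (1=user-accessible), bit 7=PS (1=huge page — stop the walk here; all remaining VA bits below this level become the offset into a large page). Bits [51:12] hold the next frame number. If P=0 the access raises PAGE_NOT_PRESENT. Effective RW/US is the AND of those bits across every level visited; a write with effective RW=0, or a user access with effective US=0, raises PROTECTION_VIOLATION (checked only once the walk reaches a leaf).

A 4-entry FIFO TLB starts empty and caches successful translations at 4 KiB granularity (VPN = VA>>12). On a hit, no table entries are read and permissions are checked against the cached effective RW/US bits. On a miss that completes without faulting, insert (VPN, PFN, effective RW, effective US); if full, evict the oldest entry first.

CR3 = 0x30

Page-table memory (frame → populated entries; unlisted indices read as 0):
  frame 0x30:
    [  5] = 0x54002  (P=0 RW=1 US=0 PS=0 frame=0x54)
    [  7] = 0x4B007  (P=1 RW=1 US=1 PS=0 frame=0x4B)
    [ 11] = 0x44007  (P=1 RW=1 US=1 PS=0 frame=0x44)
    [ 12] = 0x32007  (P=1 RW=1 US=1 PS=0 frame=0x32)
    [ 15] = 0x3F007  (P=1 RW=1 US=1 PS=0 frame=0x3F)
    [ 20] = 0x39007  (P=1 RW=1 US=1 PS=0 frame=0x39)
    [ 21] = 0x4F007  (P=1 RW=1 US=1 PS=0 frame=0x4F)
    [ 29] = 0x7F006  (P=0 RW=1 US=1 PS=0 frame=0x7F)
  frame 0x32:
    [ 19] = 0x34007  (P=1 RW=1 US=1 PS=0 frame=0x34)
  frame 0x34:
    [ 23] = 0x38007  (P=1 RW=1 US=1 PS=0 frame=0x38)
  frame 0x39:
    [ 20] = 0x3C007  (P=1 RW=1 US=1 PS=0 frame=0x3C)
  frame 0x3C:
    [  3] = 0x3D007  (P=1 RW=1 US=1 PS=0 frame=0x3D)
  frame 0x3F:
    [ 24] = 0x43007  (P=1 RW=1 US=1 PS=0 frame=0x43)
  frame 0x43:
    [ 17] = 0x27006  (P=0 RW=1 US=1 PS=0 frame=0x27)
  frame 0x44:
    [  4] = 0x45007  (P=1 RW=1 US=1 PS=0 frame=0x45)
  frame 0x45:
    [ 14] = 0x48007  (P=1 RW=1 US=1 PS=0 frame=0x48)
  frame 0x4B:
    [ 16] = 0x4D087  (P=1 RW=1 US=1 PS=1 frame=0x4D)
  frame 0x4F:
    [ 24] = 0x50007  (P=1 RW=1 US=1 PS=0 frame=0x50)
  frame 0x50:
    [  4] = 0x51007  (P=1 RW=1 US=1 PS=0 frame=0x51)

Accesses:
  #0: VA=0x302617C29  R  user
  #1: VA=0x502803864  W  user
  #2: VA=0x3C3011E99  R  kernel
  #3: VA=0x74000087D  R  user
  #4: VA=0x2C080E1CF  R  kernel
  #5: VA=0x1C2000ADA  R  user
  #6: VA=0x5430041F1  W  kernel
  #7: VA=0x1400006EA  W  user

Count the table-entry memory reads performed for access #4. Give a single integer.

Per-access translation:
#0 VA=0x302617C29 (r,user):
  [0] read 0x30 idx=12: raw=0x32007 flags P=1 W=1 U=1 S=0
  [1] read 0x32 idx=19: raw=0x34007 flags P=1 W=1 U=1 S=0
  [2] read 0x34 idx=23: raw=0x38007 flags P=1 W=1 U=1 S=0
  ✓ 0x38C29  — 3 lookups
#1 VA=0x502803864 (w,user):
  [0] read 0x30 idx=20: raw=0x39007 flags P=1 W=1 U=1 S=0
  [1] read 0x39 idx=20: raw=0x3C007 flags P=1 W=1 U=1 S=0
  [2] read 0x3C idx=3: raw=0x3D007 flags P=1 W=1 U=1 S=0
  ✓ 0x3D864  — 3 lookups
#2 VA=0x3C3011E99 (r,kernel):
  [0] read 0x30 idx=15: raw=0x3F007 flags P=1 W=1 U=1 S=0
  [1] read 0x3F idx=24: raw=0x43007 flags P=1 W=1 U=1 S=0
  [2] read 0x43 idx=17: raw=0x27006 flags P=0 W=1 U=1 S=0
  → PAGE_NOT_PRESENT  (3 entries read)
#3 VA=0x74000087D (r,user):
  [0] read 0x30 idx=29: raw=0x7F006 flags P=0 W=1 U=1 S=0
  → PAGE_NOT_PRESENT  (1 entries read)
#4 VA=0x2C080E1CF (r,kernel):
  [0] read 0x30 idx=11: raw=0x44007 flags P=1 W=1 U=1 S=0
  [1] read 0x44 idx=4: raw=0x45007 flags P=1 W=1 U=1 S=0
  [2] read 0x45 idx=14: raw=0x48007 flags P=1 W=1 U=1 S=0
  ✓ 0x481CF  — 3 lookups
#5 VA=0x1C2000ADA (r,user):
  [0] read 0x30 idx=7: raw=0x4B007 flags P=1 W=1 U=1 S=0
  [1] read 0x4B idx=16: raw=0x4D087 flags P=1 W=1 U=1 S=1
  ✓ 0x4DADA (huge @L1)  — 2 lookups
#6 VA=0x5430041F1 (w,kernel):
  [0] read 0x30 idx=21: raw=0x4F007 flags P=1 W=1 U=1 S=0
  [1] read 0x4F idx=24: raw=0x50007 flags P=1 W=1 U=1 S=0
  [2] read 0x50 idx=4: raw=0x51007 flags P=1 W=1 U=1 S=0
  ✓ 0x511F1  — 3 lookups
#7 VA=0x1400006EA (w,user):
  [0] read 0x30 idx=5: raw=0x54002 flags P=0 W=1 U=0 S=0
  → PAGE_NOT_PRESENT  (1 entries read)

Entries read for #4: 3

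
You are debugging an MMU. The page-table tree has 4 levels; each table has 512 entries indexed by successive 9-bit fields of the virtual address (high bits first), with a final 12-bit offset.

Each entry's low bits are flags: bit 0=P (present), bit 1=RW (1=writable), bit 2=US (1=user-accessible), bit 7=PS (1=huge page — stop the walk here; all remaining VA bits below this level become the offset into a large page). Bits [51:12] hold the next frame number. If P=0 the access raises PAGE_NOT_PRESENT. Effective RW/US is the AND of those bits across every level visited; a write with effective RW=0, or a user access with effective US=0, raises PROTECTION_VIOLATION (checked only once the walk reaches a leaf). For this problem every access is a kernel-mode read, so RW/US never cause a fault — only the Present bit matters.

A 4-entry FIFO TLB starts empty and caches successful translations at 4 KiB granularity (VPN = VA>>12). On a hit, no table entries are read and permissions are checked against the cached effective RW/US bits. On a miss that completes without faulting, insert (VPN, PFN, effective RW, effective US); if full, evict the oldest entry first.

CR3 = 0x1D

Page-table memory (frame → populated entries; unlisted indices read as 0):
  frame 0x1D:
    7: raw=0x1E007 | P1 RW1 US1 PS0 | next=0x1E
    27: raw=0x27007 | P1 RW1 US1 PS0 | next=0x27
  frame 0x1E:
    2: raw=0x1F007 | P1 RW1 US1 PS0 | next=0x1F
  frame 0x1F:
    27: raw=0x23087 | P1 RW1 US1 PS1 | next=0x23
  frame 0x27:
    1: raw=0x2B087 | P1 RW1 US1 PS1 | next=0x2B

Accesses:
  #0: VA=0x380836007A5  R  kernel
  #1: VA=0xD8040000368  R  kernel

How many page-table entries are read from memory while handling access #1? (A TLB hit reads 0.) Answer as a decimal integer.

Trace:
#0 VA=0x380836007A5 (r,kernel):
  lvl0: tbl 0x1D, slot 7 ⇒ 0x1E007 (P1/RW1/US1/PS0)
  lvl1: tbl 0x1E, slot 2 ⇒ 0x1F007 (P1/RW1/US1/PS0)
  lvl2: tbl 0x1F, slot 27 ⇒ 0x23087 (P1/RW1/US1/PS1)
  ✓ 0x237A5 (huge @L2)  — 3 lookups
#1 VA=0xD8040000368 (r,kernel):
  lvl0: tbl 0x1D, slot 27 ⇒ 0x27007 (P1/RW1/US1/PS0)
  lvl1: tbl 0x27, slot 1 ⇒ 0x2B087 (P1/RW1/US1/PS1)
  ✓ 0x2B368 (huge @L1)  — 2 lookups

Entries read for #1: 2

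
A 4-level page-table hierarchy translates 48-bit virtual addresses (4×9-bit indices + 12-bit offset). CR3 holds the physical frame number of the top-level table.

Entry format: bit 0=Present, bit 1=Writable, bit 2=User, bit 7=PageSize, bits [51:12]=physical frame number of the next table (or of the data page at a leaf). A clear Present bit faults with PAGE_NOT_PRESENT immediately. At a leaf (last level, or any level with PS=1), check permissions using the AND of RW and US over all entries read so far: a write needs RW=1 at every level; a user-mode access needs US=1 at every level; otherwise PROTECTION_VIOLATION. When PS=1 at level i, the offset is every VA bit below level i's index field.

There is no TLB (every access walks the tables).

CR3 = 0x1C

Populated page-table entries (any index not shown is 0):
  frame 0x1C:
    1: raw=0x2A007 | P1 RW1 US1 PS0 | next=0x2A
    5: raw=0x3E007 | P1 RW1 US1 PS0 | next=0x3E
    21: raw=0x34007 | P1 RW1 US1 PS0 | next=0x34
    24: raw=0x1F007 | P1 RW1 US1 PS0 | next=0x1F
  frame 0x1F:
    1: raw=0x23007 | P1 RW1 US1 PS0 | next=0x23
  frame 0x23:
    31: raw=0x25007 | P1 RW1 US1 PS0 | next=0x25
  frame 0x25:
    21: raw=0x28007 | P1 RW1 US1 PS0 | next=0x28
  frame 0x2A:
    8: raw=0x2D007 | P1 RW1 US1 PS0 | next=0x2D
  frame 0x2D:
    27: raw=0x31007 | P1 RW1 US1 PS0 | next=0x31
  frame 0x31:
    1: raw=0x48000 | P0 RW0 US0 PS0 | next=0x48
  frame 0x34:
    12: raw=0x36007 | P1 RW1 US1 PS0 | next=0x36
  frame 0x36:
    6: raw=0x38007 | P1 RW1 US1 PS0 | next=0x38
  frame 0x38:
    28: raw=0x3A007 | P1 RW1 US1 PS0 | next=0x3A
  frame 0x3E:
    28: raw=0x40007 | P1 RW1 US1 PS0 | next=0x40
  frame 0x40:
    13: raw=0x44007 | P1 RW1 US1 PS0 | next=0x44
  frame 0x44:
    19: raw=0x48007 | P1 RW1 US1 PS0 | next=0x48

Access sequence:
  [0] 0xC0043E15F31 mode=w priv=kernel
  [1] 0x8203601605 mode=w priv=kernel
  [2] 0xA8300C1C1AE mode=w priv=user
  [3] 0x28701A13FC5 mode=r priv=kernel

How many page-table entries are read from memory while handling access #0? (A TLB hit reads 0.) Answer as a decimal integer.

Per-access translation:
#0 VA=0xC0043E15F31 (w,kernel):
  L0 @0x1C[24] → 0x1F007  P=1,RW=1,US=1,PS=0
  L1 @0x1F[1] → 0x23007  P=1,RW=1,US=1,PS=0
  L2 @0x23[31] → 0x25007  P=1,RW=1,US=1,PS=0
  L3 @0x25[21] → 0x28007  P=1,RW=1,US=1,PS=0
  → PA=0x28F31  (4 entries read)
#1 VA=0x8203601605 (w,kernel):
  L0 @0x1C[1] → 0x2A007  P=1,RW=1,US=1,PS=0
  L1 @0x2A[8] → 0x2D007  P=1,RW=1,US=1,PS=0
  L2 @0x2D[27] → 0x31007  P=1,RW=1,US=1,PS=0
  L3 @0x31[1] → 0x48000  P=0,RW=0,US=0,PS=0
  ✗ PAGE_NOT_PRESENT  [4 reads]
#2 VA=0xA8300C1C1AE (w,user):
  L0 @0x1C[21] → 0x34007  P=1,RW=1,US=1,PS=0
  L1 @0x34[12] → 0x36007  P=1,RW=1,US=1,PS=0
  L2 @0x36[6] → 0x38007  P=1,RW=1,US=1,PS=0
  L3 @0x38[28] → 0x3A007  P=1,RW=1,US=1,PS=0
  → PA=0x3A1AE  (4 entries read)
#3 VA=0x28701A13FC5 (r,kernel):
  L0 @0x1C[5] → 0x3E007  P=1,RW=1,US=1,PS=0
  L1 @0x3E[28] → 0x40007  P=1,RW=1,US=1,PS=0
  L2 @0x40[13] → 0x44007  P=1,RW=1,US=1,PS=0
  L3 @0x44[19] → 0x48007  P=1,RW=1,US=1,PS=0
  → PA=0x48FC5  (4 entries read)

Entries read for #0: 4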